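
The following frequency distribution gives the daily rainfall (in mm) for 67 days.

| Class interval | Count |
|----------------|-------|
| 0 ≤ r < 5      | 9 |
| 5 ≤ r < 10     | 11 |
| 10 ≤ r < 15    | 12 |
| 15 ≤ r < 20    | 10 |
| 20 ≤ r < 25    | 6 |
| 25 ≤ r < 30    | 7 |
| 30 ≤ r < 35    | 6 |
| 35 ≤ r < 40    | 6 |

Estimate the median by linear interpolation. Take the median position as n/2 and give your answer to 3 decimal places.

Cumulative frequencies: 9, 20, 32, 42, 48, 55, 61, 67
n = 67; position = n/2 = 33.5.
This falls in the class 15 ≤ r < 20: L = 15, F = 32, f = 10, h = 5.
Median ≈ 15 + ((33.5 − 32) / 10) × 5 = 15.7500

15.750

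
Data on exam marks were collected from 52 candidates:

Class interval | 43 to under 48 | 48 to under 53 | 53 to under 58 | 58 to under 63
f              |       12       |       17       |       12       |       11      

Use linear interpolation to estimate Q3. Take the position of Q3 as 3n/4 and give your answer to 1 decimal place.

Cumulative frequencies: 12, 29, 41, 52
n = 52; position = 3n/4 = 39.
This falls in the class 53 to under 58: L = 53, F = 29, f = 12, h = 5.
Upper quartile ≈ 53 + ((39 − 29) / 12) × 5 = 57.1667

57.2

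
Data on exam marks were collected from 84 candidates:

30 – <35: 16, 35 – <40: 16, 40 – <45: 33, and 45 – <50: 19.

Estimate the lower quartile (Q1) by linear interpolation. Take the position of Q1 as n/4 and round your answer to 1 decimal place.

36.6

Cumulative frequencies: 16, 32, 65, 84
n = 84; position = n/4 = 21.
This falls in the class 35 – <40: L = 35, F = 16, f = 16, h = 5.
Lower quartile ≈ 35 + ((21 − 16) / 16) × 5 = 36.5625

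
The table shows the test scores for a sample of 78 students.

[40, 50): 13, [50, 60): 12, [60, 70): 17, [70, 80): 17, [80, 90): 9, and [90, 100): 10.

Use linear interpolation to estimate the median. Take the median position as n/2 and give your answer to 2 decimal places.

68.24

Cumulative frequencies: 13, 25, 42, 59, 68, 78
n = 78; position = n/2 = 39.
This falls in the class [60, 70): L = 60, F = 25, f = 17, h = 10.
Median ≈ 60 + ((39 − 25) / 17) × 10 = 68.2353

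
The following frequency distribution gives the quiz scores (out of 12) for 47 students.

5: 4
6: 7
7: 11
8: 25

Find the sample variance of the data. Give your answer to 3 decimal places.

0.997

Values: 5, 6, 7, 8
n = 47, Σfx = 339, mean = 7.2128
Σfx² = 2491
Σf(x − x̄)² = Σfx² − (Σfx)²/n = 2491 − 339²/47 = 45.8723
Sample variance = 45.8723 / 46 = 0.9972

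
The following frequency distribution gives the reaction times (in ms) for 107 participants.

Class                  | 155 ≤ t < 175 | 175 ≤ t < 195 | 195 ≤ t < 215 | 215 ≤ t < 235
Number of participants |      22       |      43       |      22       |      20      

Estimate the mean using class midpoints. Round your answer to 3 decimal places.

Midpoints: 165, 185, 205, 225
Σfm = 22×165 + 43×185 + 22×205 + 20×225 = 20595
n = Σf = 107
Mean = 20595 / 107 = 192.4766

192.477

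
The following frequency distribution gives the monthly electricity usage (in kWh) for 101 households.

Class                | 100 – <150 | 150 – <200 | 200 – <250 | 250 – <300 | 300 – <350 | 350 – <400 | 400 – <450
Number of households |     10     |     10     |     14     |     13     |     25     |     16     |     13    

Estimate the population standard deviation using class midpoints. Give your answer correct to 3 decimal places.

Midpoints: 125, 175, 225, 275, 325, 375, 425
n = 101, Σfm = 29375, mean = 290.8416
Σfm² = 9393125
Σf(m − x̄)² = Σfm² − (Σfm)²/n = 9393125 − 29375²/101 = 849653.4653
Population variance = 849653.4653 / 101 = 8412.4105
Standard deviation = √8412.4105 = 91.7192

91.719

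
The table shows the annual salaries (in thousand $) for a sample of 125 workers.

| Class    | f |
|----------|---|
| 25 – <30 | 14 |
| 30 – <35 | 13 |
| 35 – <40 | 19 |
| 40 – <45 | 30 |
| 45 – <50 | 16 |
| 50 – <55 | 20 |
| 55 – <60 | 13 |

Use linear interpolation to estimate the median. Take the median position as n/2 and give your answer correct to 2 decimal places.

Cumulative frequencies: 14, 27, 46, 76, 92, 112, 125
n = 125; position = n/2 = 62.5.
This falls in the class 40 – <45: L = 40, F = 46, f = 30, h = 5.
Median ≈ 40 + ((62.5 − 46) / 30) × 5 = 42.7500

42.75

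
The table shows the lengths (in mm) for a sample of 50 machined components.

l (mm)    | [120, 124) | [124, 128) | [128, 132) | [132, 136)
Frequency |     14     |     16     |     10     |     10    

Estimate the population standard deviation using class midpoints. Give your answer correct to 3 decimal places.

Midpoints: 122, 126, 130, 134
n = 50, Σfm = 6364, mean = 127.2800
Σfm² = 810952
Σf(m − x̄)² = Σfm² − (Σfm)²/n = 810952 − 6364²/50 = 942.0800
Population variance = 942.0800 / 50 = 18.8416
Standard deviation = √18.8416 = 4.3407

4.341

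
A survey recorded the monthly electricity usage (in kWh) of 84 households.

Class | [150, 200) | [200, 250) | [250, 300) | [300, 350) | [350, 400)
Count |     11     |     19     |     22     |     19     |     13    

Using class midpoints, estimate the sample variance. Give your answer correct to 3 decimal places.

4030.407

Midpoints: 175, 225, 275, 325, 375
n = 84, Σfm = 23300, mean = 277.3810
Σfm² = 6797500
Σf(m − x̄)² = Σfm² − (Σfm)²/n = 6797500 − 23300²/84 = 334523.8095
Sample variance = 334523.8095 / 83 = 4030.4073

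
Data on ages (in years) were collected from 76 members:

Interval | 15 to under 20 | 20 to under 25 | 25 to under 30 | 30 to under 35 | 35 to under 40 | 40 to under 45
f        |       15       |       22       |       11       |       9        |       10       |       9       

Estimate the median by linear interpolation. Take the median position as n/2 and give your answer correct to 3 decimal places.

25.455

Cumulative frequencies: 15, 37, 48, 57, 67, 76
n = 76; position = n/2 = 38.
This falls in the class 25 to under 30: L = 25, F = 37, f = 11, h = 5.
Median ≈ 25 + ((38 − 37) / 11) × 5 = 25.4545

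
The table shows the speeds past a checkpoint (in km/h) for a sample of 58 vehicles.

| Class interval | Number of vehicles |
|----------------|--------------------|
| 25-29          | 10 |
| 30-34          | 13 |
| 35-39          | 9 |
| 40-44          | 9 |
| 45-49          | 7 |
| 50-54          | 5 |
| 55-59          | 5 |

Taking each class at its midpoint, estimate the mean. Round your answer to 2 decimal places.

Midpoints: 27, 32, 37, 42, 47, 52, 57
Σfm = 10×27 + 13×32 + 9×37 + 9×42 + 7×47 + 5×52 + 5×57 = 2271
n = Σf = 58
Mean = 2271 / 58 = 39.1552

39.16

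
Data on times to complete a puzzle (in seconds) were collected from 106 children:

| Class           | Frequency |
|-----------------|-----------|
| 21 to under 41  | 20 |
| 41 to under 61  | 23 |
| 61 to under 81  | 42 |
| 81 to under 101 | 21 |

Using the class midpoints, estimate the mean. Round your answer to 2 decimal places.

63.08

Midpoints: 31, 51, 71, 91
Σfm = 20×31 + 23×51 + 42×71 + 21×91 = 6686
n = Σf = 106
Mean = 6686 / 106 = 63.0755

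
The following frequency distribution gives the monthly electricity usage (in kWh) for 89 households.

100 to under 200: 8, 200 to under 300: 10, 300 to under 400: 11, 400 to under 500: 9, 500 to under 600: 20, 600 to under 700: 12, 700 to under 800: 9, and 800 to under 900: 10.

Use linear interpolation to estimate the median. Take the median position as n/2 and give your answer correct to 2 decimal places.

532.50

Cumulative frequencies: 8, 18, 29, 38, 58, 70, 79, 89
n = 89; position = n/2 = 44.5.
This falls in the class 500 to under 600: L = 500, F = 38, f = 20, h = 100.
Median ≈ 500 + ((44.5 − 38) / 20) × 100 = 532.5000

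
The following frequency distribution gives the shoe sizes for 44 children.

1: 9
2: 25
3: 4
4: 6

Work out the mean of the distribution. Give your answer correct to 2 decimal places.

2.16

Values: 1, 2, 3, 4
Σfx = 9×1 + 25×2 + 4×3 + 6×4 = 95
n = Σf = 44
Mean = 95 / 44 = 2.1591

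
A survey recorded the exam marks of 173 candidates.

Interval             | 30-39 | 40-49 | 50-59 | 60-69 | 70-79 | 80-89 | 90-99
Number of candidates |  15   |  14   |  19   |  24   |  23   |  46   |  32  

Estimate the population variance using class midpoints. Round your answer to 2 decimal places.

Midpoints: 34.5, 44.5, 54.5, 64.5, 74.5, 84.5, 94.5
n = 173, Σfm = 12348.5, mean = 71.3786
Σfm² = 943733.25
Σf(m − x̄)² = Σfm² − (Σfm)²/n = 943733.25 − 12348.5²/173 = 62314.4509
Population variance = 62314.4509 / 173 = 360.1991

360.20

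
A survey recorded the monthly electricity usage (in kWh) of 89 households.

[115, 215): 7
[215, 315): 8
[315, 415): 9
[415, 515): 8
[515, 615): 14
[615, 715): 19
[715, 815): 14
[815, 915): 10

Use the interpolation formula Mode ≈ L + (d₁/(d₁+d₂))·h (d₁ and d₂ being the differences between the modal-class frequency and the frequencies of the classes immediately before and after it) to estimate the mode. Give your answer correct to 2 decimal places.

665.00

Modal class: [615, 715) (highest frequency 19).
d₁ = 19 − 14 = 5, d₂ = 19 − 14 = 5
Mode ≈ 615 + (5/(5+5)) × 100 = 615 + 50.0000 = 665.0000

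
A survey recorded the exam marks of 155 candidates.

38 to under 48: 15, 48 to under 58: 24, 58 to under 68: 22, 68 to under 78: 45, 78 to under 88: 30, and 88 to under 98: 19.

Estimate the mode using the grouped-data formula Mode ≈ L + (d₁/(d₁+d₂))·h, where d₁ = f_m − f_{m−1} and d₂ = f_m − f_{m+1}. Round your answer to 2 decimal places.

Modal class: 68 to under 78 (highest frequency 45).
d₁ = 45 − 22 = 23, d₂ = 45 − 30 = 15
Mode ≈ 68 + (23/(23+15)) × 10 = 68 + 6.0526 = 74.0526

74.05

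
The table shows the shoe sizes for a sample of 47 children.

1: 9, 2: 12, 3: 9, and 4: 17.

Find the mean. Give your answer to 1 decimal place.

Values: 1, 2, 3, 4
Σfx = 9×1 + 12×2 + 9×3 + 17×4 = 128
n = Σf = 47
Mean = 128 / 47 = 2.7234

2.7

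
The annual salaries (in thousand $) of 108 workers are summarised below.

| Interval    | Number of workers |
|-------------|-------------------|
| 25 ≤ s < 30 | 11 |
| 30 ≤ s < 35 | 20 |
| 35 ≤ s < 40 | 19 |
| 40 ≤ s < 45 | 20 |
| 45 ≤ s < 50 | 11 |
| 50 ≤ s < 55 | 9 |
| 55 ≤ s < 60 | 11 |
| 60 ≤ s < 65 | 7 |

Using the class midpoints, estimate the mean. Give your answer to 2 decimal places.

42.41

Midpoints: 27.5, 32.5, 37.5, 42.5, 47.5, 52.5, 57.5, 62.5
Σfm = 11×27.5 + 20×32.5 + 19×37.5 + 20×42.5 + 11×47.5 + 9×52.5 + 11×57.5 + 7×62.5 = 4580
n = Σf = 108
Mean = 4580 / 108 = 42.4074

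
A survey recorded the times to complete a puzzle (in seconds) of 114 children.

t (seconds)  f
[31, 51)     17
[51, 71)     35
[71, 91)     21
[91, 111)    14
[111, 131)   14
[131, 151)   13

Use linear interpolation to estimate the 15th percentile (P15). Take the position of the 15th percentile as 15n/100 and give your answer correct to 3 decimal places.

Cumulative frequencies: 17, 52, 73, 87, 101, 114
n = 114; position = 15n/100 = 17.1.
This falls in the class [51, 71): L = 51, F = 17, f = 35, h = 20.
15th percentile ≈ 51 + ((17.1 − 17) / 35) × 20 = 51.0571

51.057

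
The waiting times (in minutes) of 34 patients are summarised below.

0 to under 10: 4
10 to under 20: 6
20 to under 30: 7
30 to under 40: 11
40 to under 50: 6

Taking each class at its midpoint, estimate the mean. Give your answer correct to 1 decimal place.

Midpoints: 5, 15, 25, 35, 45
Σfm = 4×5 + 6×15 + 7×25 + 11×35 + 6×45 = 940
n = Σf = 34
Mean = 940 / 34 = 27.6471

27.6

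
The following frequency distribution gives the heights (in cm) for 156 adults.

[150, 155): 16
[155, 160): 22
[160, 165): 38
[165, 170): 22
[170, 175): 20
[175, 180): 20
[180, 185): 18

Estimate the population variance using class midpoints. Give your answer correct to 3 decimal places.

Midpoints: 152.5, 157.5, 162.5, 167.5, 172.5, 177.5, 182.5
n = 156, Σfm = 26050, mean = 166.9872
Σfm² = 4363275
Σf(m − x̄)² = Σfm² − (Σfm)²/n = 4363275 − 26050²/156 = 13258.9744
Population variance = 13258.9744 / 156 = 84.9934

84.993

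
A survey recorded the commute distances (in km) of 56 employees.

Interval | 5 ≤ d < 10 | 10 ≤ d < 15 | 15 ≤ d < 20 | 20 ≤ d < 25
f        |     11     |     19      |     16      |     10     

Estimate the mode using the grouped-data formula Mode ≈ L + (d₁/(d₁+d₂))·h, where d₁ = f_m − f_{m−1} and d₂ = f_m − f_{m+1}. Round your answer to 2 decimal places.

13.64

Modal class: 10 ≤ d < 15 (highest frequency 19).
d₁ = 19 − 11 = 8, d₂ = 19 − 16 = 3
Mode ≈ 10 + (8/(8+3)) × 5 = 10 + 3.6364 = 13.6364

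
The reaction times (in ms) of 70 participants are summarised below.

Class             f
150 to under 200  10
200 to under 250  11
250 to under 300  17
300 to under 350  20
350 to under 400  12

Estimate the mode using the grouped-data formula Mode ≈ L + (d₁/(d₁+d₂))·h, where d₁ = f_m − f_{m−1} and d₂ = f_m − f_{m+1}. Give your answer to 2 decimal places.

Modal class: 300 to under 350 (highest frequency 20).
d₁ = 20 − 17 = 3, d₂ = 20 − 12 = 8
Mode ≈ 300 + (3/(3+8)) × 50 = 300 + 13.6364 = 313.6364

313.64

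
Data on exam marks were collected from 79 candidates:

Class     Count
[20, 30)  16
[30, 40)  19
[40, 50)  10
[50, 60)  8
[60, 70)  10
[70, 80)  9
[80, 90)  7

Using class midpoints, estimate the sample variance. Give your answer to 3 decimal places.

398.767

Midpoints: 25, 35, 45, 55, 65, 75, 85
n = 79, Σfm = 3875, mean = 49.0506
Σfm² = 221175
Σf(m − x̄)² = Σfm² − (Σfm)²/n = 221175 − 3875²/79 = 31103.7975
Sample variance = 31103.7975 / 78 = 398.7666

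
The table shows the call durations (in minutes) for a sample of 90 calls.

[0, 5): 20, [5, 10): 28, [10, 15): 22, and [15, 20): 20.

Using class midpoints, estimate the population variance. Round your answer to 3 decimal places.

28.444

Midpoints: 2.5, 7.5, 12.5, 17.5
n = 90, Σfm = 885, mean = 9.8333
Σfm² = 11262.5
Σf(m − x̄)² = Σfm² − (Σfm)²/n = 11262.5 − 885²/90 = 2560.0000
Population variance = 2560.0000 / 90 = 28.4444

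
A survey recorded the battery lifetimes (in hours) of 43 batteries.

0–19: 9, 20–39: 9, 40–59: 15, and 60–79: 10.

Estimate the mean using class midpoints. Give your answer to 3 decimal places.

41.593

Midpoints: 9.5, 29.5, 49.5, 69.5
Σfm = 9×9.5 + 9×29.5 + 15×49.5 + 10×69.5 = 1788.5
n = Σf = 43
Mean = 1788.5 / 43 = 41.5930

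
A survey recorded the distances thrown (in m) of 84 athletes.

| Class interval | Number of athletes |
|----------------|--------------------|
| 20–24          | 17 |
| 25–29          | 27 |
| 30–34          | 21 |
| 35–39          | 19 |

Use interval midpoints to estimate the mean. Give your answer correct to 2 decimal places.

Midpoints: 22, 27, 32, 37
Σfm = 17×22 + 27×27 + 21×32 + 19×37 = 2478
n = Σf = 84
Mean = 2478 / 84 = 29.5000

29.50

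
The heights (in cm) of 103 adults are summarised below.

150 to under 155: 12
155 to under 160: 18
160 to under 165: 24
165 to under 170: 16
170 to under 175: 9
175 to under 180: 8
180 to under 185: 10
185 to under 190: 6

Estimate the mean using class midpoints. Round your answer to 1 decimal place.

166.7

Midpoints: 152.5, 157.5, 162.5, 167.5, 172.5, 177.5, 182.5, 187.5
Σfm = 12×152.5 + 18×157.5 + 24×162.5 + 16×167.5 + 9×172.5 + 8×177.5 + 10×182.5 + 6×187.5 = 17167.5
n = Σf = 103
Mean = 17167.5 / 103 = 166.6748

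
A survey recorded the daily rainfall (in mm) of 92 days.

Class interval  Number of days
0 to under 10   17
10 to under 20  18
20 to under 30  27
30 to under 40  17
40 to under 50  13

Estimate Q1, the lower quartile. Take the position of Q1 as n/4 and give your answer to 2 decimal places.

13.33

Cumulative frequencies: 17, 35, 62, 79, 92
n = 92; position = n/4 = 23.
This falls in the class 10 to under 20: L = 10, F = 17, f = 18, h = 10.
Lower quartile ≈ 10 + ((23 − 17) / 18) × 10 = 13.3333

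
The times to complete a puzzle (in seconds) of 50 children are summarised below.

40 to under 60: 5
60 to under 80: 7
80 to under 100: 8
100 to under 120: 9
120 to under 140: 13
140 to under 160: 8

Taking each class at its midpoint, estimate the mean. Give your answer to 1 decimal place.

106.8

Midpoints: 50, 70, 90, 110, 130, 150
Σfm = 5×50 + 7×70 + 8×90 + 9×110 + 13×130 + 8×150 = 5340
n = Σf = 50
Mean = 5340 / 50 = 106.8000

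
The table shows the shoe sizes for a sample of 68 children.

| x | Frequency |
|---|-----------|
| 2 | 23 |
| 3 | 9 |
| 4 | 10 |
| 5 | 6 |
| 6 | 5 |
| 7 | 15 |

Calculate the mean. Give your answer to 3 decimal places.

4.088

Values: 2, 3, 4, 5, 6, 7
Σfx = 23×2 + 9×3 + 10×4 + 6×5 + 5×6 + 15×7 = 278
n = Σf = 68
Mean = 278 / 68 = 4.0882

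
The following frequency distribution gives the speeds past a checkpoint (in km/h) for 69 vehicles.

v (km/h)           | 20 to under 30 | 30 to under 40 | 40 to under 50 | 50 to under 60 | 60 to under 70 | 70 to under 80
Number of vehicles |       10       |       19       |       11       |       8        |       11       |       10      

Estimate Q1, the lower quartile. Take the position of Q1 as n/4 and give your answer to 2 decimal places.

Cumulative frequencies: 10, 29, 40, 48, 59, 69
n = 69; position = n/4 = 17.25.
This falls in the class 30 to under 40: L = 30, F = 10, f = 19, h = 10.
Lower quartile ≈ 30 + ((17.25 − 10) / 19) × 10 = 33.8158

33.82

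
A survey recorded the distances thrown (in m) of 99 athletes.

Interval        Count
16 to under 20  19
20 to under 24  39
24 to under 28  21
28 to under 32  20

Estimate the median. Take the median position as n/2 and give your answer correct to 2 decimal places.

Cumulative frequencies: 19, 58, 79, 99
n = 99; position = n/2 = 49.5.
This falls in the class 20 to under 24: L = 20, F = 19, f = 39, h = 4.
Median ≈ 20 + ((49.5 − 19) / 39) × 4 = 23.1282

23.13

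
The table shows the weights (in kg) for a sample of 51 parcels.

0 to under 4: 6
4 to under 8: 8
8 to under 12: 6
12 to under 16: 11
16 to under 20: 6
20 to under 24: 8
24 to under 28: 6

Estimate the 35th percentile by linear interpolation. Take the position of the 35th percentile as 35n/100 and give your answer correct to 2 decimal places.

Cumulative frequencies: 6, 14, 20, 31, 37, 45, 51
n = 51; position = 35n/100 = 17.85.
This falls in the class 8 to under 12: L = 8, F = 14, f = 6, h = 4.
35th percentile ≈ 8 + ((17.85 − 14) / 6) × 4 = 10.5667

10.57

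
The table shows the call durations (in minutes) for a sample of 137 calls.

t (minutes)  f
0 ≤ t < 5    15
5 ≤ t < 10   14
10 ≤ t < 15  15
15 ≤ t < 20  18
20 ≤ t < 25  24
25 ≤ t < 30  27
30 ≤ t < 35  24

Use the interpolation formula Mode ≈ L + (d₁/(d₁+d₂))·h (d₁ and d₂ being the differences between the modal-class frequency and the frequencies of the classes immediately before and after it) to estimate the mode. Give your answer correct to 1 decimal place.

27.5

Modal class: 25 ≤ t < 30 (highest frequency 27).
d₁ = 27 − 24 = 3, d₂ = 27 − 24 = 3
Mode ≈ 25 + (3/(3+3)) × 5 = 25 + 2.5000 = 27.5000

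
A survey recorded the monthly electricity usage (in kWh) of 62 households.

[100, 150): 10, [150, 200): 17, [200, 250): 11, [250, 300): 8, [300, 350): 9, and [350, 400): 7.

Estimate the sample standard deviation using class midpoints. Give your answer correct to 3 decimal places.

81.579

Midpoints: 125, 175, 225, 275, 325, 375
n = 62, Σfm = 14450, mean = 233.0645
Σfm² = 3773750
Σf(m − x̄)² = Σfm² − (Σfm)²/n = 3773750 − 14450²/62 = 405967.7419
Sample variance = 405967.7419 / 61 = 6655.2089
Standard deviation = √6655.2089 = 81.5795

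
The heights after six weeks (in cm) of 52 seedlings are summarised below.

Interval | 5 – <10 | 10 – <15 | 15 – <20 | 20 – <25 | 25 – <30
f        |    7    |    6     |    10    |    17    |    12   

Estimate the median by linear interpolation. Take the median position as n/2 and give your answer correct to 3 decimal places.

20.882

Cumulative frequencies: 7, 13, 23, 40, 52
n = 52; position = n/2 = 26.
This falls in the class 20 – <25: L = 20, F = 23, f = 17, h = 5.
Median ≈ 20 + ((26 − 23) / 17) × 5 = 20.8824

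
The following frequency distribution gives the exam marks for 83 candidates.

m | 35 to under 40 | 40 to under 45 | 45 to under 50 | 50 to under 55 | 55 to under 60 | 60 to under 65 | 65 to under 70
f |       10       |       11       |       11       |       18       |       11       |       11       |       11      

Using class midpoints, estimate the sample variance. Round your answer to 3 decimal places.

Midpoints: 37.5, 42.5, 47.5, 52.5, 57.5, 62.5, 67.5
n = 83, Σfm = 4372.5, mean = 52.6807
Σfm² = 237818.75
Σf(m − x̄)² = Σfm² − (Σfm)²/n = 237818.75 − 4372.5²/83 = 7472.2892
Sample variance = 7472.2892 / 82 = 91.1255

91.125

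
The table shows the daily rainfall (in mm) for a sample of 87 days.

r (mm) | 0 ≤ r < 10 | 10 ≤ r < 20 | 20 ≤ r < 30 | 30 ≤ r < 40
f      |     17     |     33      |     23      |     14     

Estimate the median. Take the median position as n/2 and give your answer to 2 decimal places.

18.03

Cumulative frequencies: 17, 50, 73, 87
n = 87; position = n/2 = 43.5.
This falls in the class 10 ≤ r < 20: L = 10, F = 17, f = 33, h = 10.
Median ≈ 10 + ((43.5 − 17) / 33) × 10 = 18.0303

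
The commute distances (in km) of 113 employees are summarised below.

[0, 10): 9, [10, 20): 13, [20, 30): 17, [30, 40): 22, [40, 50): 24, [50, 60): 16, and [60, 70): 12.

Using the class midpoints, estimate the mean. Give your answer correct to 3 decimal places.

Midpoints: 5, 15, 25, 35, 45, 55, 65
Σfm = 9×5 + 13×15 + 17×25 + 22×35 + 24×45 + 16×55 + 12×65 = 4175
n = Σf = 113
Mean = 4175 / 113 = 36.9469

36.947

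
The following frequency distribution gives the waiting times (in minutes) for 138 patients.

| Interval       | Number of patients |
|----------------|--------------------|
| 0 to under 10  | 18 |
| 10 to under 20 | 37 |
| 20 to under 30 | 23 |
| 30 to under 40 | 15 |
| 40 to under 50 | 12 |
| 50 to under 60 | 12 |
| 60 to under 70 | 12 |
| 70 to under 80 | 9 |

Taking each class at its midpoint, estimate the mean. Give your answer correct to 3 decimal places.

31.884

Midpoints: 5, 15, 25, 35, 45, 55, 65, 75
Σfm = 18×5 + 37×15 + 23×25 + 15×35 + 12×45 + 12×55 + 12×65 + 9×75 = 4400
n = Σf = 138
Mean = 4400 / 138 = 31.8841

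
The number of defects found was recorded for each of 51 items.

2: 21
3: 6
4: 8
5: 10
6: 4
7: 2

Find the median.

3

Cumulative frequencies: 21, 27, 35, 45, 49, 51
n = 51, so the median is the value in position (n+1)/2 = 26.
Position 26 falls at value 3.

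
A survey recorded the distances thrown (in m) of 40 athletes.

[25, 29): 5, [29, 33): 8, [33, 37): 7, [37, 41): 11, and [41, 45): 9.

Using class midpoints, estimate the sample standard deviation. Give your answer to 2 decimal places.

Midpoints: 27, 31, 35, 39, 43
n = 40, Σfm = 1444, mean = 36.1000
Σfm² = 53280
Σf(m − x̄)² = Σfm² − (Σfm)²/n = 53280 − 1444²/40 = 1151.6000
Sample variance = 1151.6000 / 39 = 29.5282
Standard deviation = √29.5282 = 5.4340

5.43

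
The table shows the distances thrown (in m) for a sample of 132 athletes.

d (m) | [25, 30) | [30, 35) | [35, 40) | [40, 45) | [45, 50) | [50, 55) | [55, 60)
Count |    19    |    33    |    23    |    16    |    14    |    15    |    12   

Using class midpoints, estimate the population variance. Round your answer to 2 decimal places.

89.96

Midpoints: 27.5, 32.5, 37.5, 42.5, 47.5, 52.5, 57.5
n = 132, Σfm = 5280, mean = 40.0000
Σfm² = 223075
Σf(m − x̄)² = Σfm² − (Σfm)²/n = 223075 − 5280²/132 = 11875.0000
Population variance = 11875.0000 / 132 = 89.9621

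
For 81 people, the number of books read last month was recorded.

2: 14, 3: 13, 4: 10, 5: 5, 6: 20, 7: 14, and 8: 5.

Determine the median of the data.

Cumulative frequencies: 14, 27, 37, 42, 62, 76, 81
n = 81, so the median is the value in position (n+1)/2 = 41.
Position 41 falls at value 5.

5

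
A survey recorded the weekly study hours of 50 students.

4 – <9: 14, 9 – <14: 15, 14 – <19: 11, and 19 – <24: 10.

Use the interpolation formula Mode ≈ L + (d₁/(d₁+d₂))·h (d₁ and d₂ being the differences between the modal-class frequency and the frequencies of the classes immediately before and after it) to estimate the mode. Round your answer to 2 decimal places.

Modal class: 9 – <14 (highest frequency 15).
d₁ = 15 − 14 = 1, d₂ = 15 − 11 = 4
Mode ≈ 9 + (1/(1+4)) × 5 = 9 + 1.0000 = 10.0000

10.00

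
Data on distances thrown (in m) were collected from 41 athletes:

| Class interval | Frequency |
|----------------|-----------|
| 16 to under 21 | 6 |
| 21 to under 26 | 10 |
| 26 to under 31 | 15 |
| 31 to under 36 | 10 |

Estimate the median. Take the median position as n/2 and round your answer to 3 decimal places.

Cumulative frequencies: 6, 16, 31, 41
n = 41; position = n/2 = 20.5.
This falls in the class 26 to under 31: L = 26, F = 16, f = 15, h = 5.
Median ≈ 26 + ((20.5 − 16) / 15) × 5 = 27.5000

27.500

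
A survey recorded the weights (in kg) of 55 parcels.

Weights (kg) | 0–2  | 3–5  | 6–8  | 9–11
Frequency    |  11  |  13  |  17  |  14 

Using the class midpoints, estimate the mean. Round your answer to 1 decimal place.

5.9

Midpoints: 1, 4, 7, 10
Σfm = 11×1 + 13×4 + 17×7 + 14×10 = 322
n = Σf = 55
Mean = 322 / 55 = 5.8545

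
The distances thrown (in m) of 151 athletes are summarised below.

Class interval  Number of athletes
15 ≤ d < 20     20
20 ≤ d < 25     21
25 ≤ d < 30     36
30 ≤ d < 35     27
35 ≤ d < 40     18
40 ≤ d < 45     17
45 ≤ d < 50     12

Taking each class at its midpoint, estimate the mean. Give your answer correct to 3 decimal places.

Midpoints: 17.5, 22.5, 27.5, 32.5, 37.5, 42.5, 47.5
Σfm = 20×17.5 + 21×22.5 + 36×27.5 + 27×32.5 + 18×37.5 + 17×42.5 + 12×47.5 = 4657.5
n = Σf = 151
Mean = 4657.5 / 151 = 30.8444

30.844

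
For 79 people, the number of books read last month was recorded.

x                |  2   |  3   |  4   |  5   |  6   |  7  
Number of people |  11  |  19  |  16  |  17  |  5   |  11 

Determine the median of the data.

Cumulative frequencies: 11, 30, 46, 63, 68, 79
n = 79, so the median is the value in position (n+1)/2 = 40.
Position 40 falls at value 4.

4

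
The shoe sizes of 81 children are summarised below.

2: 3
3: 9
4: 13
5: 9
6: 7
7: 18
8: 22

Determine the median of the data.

6

Cumulative frequencies: 3, 12, 25, 34, 41, 59, 81
n = 81, so the median is the value in position (n+1)/2 = 41.
Position 41 falls at value 6.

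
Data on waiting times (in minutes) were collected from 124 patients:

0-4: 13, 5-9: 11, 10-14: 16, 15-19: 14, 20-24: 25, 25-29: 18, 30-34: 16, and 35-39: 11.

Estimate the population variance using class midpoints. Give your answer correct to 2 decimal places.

Midpoints: 2, 7, 12, 17, 22, 27, 32, 37
n = 124, Σfm = 2488, mean = 20.0645
Σfm² = 63606
Σf(m − x̄)² = Σfm² − (Σfm)²/n = 63606 − 2488²/124 = 13685.4839
Population variance = 13685.4839 / 124 = 110.3668

110.37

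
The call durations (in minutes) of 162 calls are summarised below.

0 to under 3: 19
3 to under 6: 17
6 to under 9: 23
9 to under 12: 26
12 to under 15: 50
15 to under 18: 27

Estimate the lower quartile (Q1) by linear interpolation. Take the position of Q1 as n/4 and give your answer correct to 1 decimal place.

Cumulative frequencies: 19, 36, 59, 85, 135, 162
n = 162; position = n/4 = 40.5.
This falls in the class 6 to under 9: L = 6, F = 36, f = 23, h = 3.
Lower quartile ≈ 6 + ((40.5 − 36) / 23) × 3 = 6.5870

6.6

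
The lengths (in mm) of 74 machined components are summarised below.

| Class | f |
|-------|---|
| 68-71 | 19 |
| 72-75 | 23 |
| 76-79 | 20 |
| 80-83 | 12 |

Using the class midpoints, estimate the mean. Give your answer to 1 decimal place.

Midpoints: 69.5, 73.5, 77.5, 81.5
Σfm = 19×69.5 + 23×73.5 + 20×77.5 + 12×81.5 = 5539
n = Σf = 74
Mean = 5539 / 74 = 74.8514

74.9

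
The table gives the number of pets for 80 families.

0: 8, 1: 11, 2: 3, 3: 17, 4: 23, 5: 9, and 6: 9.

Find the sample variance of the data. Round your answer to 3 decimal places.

3.221

Values: 0, 1, 2, 3, 4, 5, 6
n = 80, Σfx = 259, mean = 3.2375
Σfx² = 1093
Σf(x − x̄)² = Σfx² − (Σfx)²/n = 1093 − 259²/80 = 254.4875
Sample variance = 254.4875 / 79 = 3.2214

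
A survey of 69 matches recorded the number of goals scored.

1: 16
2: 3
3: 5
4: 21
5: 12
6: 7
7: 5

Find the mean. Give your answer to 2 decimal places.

3.74

Values: 1, 2, 3, 4, 5, 6, 7
Σfx = 16×1 + 3×2 + 5×3 + 21×4 + 12×5 + 7×6 + 5×7 = 258
n = Σf = 69
Mean = 258 / 69 = 3.7391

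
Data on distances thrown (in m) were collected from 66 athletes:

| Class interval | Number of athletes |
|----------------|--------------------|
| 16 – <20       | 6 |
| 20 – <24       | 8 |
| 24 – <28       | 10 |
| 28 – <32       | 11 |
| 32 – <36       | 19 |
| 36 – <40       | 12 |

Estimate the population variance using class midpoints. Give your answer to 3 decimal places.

39.511

Midpoints: 18, 22, 26, 30, 34, 38
n = 66, Σfm = 1976, mean = 29.9394
Σfm² = 61768
Σf(m − x̄)² = Σfm² − (Σfm)²/n = 61768 − 1976²/66 = 2607.7576
Population variance = 2607.7576 / 66 = 39.5115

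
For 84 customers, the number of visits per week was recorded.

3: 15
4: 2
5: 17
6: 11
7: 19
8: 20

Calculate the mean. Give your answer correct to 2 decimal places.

5.92

Values: 3, 4, 5, 6, 7, 8
Σfx = 15×3 + 2×4 + 17×5 + 11×6 + 19×7 + 20×8 = 497
n = Σf = 84
Mean = 497 / 84 = 5.9167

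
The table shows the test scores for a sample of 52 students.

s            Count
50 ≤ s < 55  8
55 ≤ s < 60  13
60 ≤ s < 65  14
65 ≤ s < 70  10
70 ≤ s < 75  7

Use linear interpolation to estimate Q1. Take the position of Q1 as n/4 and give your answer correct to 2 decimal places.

56.92

Cumulative frequencies: 8, 21, 35, 45, 52
n = 52; position = n/4 = 13.
This falls in the class 55 ≤ s < 60: L = 55, F = 8, f = 13, h = 5.
Lower quartile ≈ 55 + ((13 − 8) / 13) × 5 = 56.9231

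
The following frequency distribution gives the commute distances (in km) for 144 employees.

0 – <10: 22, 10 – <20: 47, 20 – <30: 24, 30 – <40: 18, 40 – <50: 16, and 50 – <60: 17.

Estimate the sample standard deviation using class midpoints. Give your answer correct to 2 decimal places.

Midpoints: 5, 15, 25, 35, 45, 55
n = 144, Σfm = 3700, mean = 25.6944
Σfm² = 132000
Σf(m − x̄)² = Σfm² − (Σfm)²/n = 132000 − 3700²/144 = 36930.5556
Sample variance = 36930.5556 / 143 = 258.2556
Standard deviation = √258.2556 = 16.0703

16.07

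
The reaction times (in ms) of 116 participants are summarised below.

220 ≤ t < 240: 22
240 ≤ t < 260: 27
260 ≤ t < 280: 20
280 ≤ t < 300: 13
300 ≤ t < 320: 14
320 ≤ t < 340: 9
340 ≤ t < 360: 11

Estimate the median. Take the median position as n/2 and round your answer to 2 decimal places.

Cumulative frequencies: 22, 49, 69, 82, 96, 105, 116
n = 116; position = n/2 = 58.
This falls in the class 260 ≤ t < 280: L = 260, F = 49, f = 20, h = 20.
Median ≈ 260 + ((58 − 49) / 20) × 20 = 269.0000

269.00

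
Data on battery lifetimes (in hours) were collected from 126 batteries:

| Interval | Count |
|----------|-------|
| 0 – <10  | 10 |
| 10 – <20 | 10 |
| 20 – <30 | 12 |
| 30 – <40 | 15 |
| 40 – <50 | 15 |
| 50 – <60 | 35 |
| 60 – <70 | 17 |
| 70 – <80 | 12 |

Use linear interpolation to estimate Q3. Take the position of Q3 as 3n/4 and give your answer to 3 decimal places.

59.286

Cumulative frequencies: 10, 20, 32, 47, 62, 97, 114, 126
n = 126; position = 3n/4 = 94.5.
This falls in the class 50 – <60: L = 50, F = 62, f = 35, h = 10.
Upper quartile ≈ 50 + ((94.5 − 62) / 35) × 10 = 59.2857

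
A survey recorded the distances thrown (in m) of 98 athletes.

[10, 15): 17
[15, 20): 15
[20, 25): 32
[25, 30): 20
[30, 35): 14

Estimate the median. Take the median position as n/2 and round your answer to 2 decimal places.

22.66

Cumulative frequencies: 17, 32, 64, 84, 98
n = 98; position = n/2 = 49.
This falls in the class [20, 25): L = 20, F = 32, f = 32, h = 5.
Median ≈ 20 + ((49 − 32) / 32) × 5 = 22.6562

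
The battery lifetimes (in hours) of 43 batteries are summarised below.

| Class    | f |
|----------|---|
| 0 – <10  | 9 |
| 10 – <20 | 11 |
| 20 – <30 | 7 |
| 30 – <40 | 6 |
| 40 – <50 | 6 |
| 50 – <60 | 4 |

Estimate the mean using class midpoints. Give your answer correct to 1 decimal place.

25.2

Midpoints: 5, 15, 25, 35, 45, 55
Σfm = 9×5 + 11×15 + 7×25 + 6×35 + 6×45 + 4×55 = 1085
n = Σf = 43
Mean = 1085 / 43 = 25.2326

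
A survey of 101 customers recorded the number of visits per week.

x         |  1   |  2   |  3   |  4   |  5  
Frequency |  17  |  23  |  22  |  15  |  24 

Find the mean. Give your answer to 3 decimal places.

Values: 1, 2, 3, 4, 5
Σfx = 17×1 + 23×2 + 22×3 + 15×4 + 24×5 = 309
n = Σf = 101
Mean = 309 / 101 = 3.0594

3.059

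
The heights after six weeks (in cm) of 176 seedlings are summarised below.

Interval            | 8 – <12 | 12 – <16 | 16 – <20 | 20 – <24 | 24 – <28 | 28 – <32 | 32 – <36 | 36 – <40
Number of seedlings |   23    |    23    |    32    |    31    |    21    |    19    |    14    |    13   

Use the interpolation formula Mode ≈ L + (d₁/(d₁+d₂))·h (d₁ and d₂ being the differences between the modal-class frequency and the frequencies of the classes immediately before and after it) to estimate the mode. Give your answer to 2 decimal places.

Modal class: 16 – <20 (highest frequency 32).
d₁ = 32 − 23 = 9, d₂ = 32 − 31 = 1
Mode ≈ 16 + (9/(9+1)) × 4 = 16 + 3.6000 = 19.6000

19.60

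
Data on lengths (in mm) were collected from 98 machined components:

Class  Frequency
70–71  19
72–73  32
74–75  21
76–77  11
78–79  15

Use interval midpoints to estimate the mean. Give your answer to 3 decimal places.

73.908

Midpoints: 70.5, 72.5, 74.5, 76.5, 78.5
Σfm = 19×70.5 + 32×72.5 + 21×74.5 + 11×76.5 + 15×78.5 = 7243
n = Σf = 98
Mean = 7243 / 98 = 73.9082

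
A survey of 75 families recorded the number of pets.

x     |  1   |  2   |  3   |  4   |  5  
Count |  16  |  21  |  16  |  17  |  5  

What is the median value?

Cumulative frequencies: 16, 37, 53, 70, 75
n = 75, so the median is the value in position (n+1)/2 = 38.
Position 38 falls at value 3.

3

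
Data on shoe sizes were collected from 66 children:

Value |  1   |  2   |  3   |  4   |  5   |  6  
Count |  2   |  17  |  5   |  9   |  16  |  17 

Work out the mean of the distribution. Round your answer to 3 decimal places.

Values: 1, 2, 3, 4, 5, 6
Σfx = 2×1 + 17×2 + 5×3 + 9×4 + 16×5 + 17×6 = 269
n = Σf = 66
Mean = 269 / 66 = 4.0758

4.076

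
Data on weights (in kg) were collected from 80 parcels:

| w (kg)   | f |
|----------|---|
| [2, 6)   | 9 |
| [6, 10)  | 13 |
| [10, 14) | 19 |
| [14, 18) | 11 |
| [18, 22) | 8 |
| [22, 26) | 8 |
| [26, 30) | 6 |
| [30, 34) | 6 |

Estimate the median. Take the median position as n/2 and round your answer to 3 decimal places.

Cumulative frequencies: 9, 22, 41, 52, 60, 68, 74, 80
n = 80; position = n/2 = 40.
This falls in the class [10, 14): L = 10, F = 22, f = 19, h = 4.
Median ≈ 10 + ((40 − 22) / 19) × 4 = 13.7895

13.789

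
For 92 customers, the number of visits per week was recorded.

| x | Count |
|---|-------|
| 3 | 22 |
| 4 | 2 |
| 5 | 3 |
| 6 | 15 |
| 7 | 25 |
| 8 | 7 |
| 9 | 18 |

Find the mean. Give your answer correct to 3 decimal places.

6.217

Values: 3, 4, 5, 6, 7, 8, 9
Σfx = 22×3 + 2×4 + 3×5 + 15×6 + 25×7 + 7×8 + 18×9 = 572
n = Σf = 92
Mean = 572 / 92 = 6.2174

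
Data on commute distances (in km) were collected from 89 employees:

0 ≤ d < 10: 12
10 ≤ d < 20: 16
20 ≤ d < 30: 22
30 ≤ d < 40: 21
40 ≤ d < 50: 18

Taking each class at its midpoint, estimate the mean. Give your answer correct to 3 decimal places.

26.910

Midpoints: 5, 15, 25, 35, 45
Σfm = 12×5 + 16×15 + 22×25 + 21×35 + 18×45 = 2395
n = Σf = 89
Mean = 2395 / 89 = 26.9101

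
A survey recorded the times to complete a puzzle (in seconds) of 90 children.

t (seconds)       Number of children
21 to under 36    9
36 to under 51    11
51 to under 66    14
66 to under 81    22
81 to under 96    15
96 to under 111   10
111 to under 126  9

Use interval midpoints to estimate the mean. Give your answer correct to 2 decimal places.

73.33

Midpoints: 28.5, 43.5, 58.5, 73.5, 88.5, 103.5, 118.5
Σfm = 9×28.5 + 11×43.5 + 14×58.5 + 22×73.5 + 15×88.5 + 10×103.5 + 9×118.5 = 6600
n = Σf = 90
Mean = 6600 / 90 = 73.3333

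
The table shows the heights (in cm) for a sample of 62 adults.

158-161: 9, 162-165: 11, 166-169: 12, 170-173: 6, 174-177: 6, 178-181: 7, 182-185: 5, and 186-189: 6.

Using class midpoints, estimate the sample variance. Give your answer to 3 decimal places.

Midpoints: 159.5, 163.5, 167.5, 171.5, 175.5, 179.5, 183.5, 187.5
n = 62, Σfm = 10625, mean = 171.3710
Σfm² = 1825807.5
Σf(m − x̄)² = Σfm² − (Σfm)²/n = 1825807.5 − 10625²/62 = 4990.9677
Sample variance = 4990.9677 / 61 = 81.8191

81.819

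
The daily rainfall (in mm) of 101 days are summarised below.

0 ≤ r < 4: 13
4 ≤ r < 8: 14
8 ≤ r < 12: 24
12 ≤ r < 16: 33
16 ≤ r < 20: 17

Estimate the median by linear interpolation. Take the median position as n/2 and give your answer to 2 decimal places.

11.92

Cumulative frequencies: 13, 27, 51, 84, 101
n = 101; position = n/2 = 50.5.
This falls in the class 8 ≤ r < 12: L = 8, F = 27, f = 24, h = 4.
Median ≈ 8 + ((50.5 − 27) / 24) × 4 = 11.9167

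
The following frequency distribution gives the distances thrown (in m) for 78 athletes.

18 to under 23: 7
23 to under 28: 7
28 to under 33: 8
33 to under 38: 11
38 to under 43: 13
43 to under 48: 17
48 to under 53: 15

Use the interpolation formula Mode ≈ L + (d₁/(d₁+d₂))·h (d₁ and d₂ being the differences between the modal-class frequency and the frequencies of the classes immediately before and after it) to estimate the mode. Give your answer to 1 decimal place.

Modal class: 43 to under 48 (highest frequency 17).
d₁ = 17 − 13 = 4, d₂ = 17 − 15 = 2
Mode ≈ 43 + (4/(4+2)) × 5 = 43 + 3.3333 = 46.3333

46.3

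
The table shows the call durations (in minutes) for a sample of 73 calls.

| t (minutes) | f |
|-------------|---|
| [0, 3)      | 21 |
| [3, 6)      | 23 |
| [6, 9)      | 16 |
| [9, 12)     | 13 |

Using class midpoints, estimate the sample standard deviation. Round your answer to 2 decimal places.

3.22

Midpoints: 1.5, 4.5, 7.5, 10.5
n = 73, Σfm = 391.5, mean = 5.3630
Σfm² = 2846.25
Σf(m − x̄)² = Σfm² − (Σfm)²/n = 2846.25 − 391.5²/73 = 746.6301
Sample variance = 746.6301 / 72 = 10.3699
Standard deviation = √10.3699 = 3.2202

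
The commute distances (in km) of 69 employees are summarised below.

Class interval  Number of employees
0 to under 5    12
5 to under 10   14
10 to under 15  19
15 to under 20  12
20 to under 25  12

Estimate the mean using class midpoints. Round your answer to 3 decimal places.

Midpoints: 2.5, 7.5, 12.5, 17.5, 22.5
Σfm = 12×2.5 + 14×7.5 + 19×12.5 + 12×17.5 + 12×22.5 = 852.5
n = Σf = 69
Mean = 852.5 / 69 = 12.3551

12.355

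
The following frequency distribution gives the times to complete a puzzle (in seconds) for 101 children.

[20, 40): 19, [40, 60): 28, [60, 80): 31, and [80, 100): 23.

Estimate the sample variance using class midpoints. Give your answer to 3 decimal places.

Midpoints: 30, 50, 70, 90
n = 101, Σfm = 6210, mean = 61.4851
Σfm² = 425300
Σf(m − x̄)² = Σfm² − (Σfm)²/n = 425300 − 6210²/101 = 43477.2277
Sample variance = 43477.2277 / 100 = 434.7723

434.772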